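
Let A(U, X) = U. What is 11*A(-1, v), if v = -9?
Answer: -11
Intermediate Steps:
11*A(-1, v) = 11*(-1) = -11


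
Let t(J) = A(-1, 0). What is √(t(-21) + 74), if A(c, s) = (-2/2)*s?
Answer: √74 ≈ 8.6023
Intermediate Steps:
A(c, s) = -s (A(c, s) = (-2*½)*s = -s)
t(J) = 0 (t(J) = -1*0 = 0)
√(t(-21) + 74) = √(0 + 74) = √74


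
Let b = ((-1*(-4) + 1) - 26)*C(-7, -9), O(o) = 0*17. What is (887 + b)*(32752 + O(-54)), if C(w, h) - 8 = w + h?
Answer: 34553360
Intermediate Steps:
O(o) = 0
C(w, h) = 8 + h + w (C(w, h) = 8 + (w + h) = 8 + (h + w) = 8 + h + w)
b = 168 (b = ((-1*(-4) + 1) - 26)*(8 - 9 - 7) = ((4 + 1) - 26)*(-8) = (5 - 26)*(-8) = -21*(-8) = 168)
(887 + b)*(32752 + O(-54)) = (887 + 168)*(32752 + 0) = 1055*32752 = 34553360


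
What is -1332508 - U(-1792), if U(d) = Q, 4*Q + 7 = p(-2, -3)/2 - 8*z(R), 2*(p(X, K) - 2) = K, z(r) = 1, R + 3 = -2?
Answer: -21320069/16 ≈ -1.3325e+6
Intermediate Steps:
R = -5 (R = -3 - 2 = -5)
p(X, K) = 2 + K/2
Q = -59/16 (Q = -7/4 + ((2 + (½)*(-3))/2 - 8*1)/4 = -7/4 + ((2 - 3/2)*(½) - 8)/4 = -7/4 + ((½)*(½) - 8)/4 = -7/4 + (¼ - 8)/4 = -7/4 + (¼)*(-31/4) = -7/4 - 31/16 = -59/16 ≈ -3.6875)
U(d) = -59/16
-1332508 - U(-1792) = -1332508 - 1*(-59/16) = -1332508 + 59/16 = -21320069/16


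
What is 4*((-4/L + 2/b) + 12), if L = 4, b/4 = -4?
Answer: 87/2 ≈ 43.500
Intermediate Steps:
b = -16 (b = 4*(-4) = -16)
4*((-4/L + 2/b) + 12) = 4*((-4/4 + 2/(-16)) + 12) = 4*((-4*¼ + 2*(-1/16)) + 12) = 4*((-1 - ⅛) + 12) = 4*(-9/8 + 12) = 4*(87/8) = 87/2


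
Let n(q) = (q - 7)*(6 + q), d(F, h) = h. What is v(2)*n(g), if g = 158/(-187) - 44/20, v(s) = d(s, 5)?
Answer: -25950096/174845 ≈ -148.42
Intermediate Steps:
v(s) = 5
g = -2847/935 (g = 158*(-1/187) - 44*1/20 = -158/187 - 11/5 = -2847/935 ≈ -3.0449)
n(q) = (-7 + q)*(6 + q)
v(2)*n(g) = 5*(-42 + (-2847/935)² - 1*(-2847/935)) = 5*(-42 + 8105409/874225 + 2847/935) = 5*(-25950096/874225) = -25950096/174845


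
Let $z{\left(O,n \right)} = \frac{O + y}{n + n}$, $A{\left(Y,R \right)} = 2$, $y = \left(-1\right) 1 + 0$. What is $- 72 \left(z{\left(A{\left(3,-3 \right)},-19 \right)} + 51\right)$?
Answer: $- \frac{69732}{19} \approx -3670.1$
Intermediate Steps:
$y = -1$ ($y = -1 + 0 = -1$)
$z{\left(O,n \right)} = \frac{-1 + O}{2 n}$ ($z{\left(O,n \right)} = \frac{O - 1}{n + n} = \frac{-1 + O}{2 n}$)
$- 72 \left(z{\left(A{\left(3,-3 \right)},-19 \right)} + 51\right) = - 72 \left(\frac{-1 + 2}{2 \left(-19\right)} + 51\right) = - 72 \left(\frac{1}{2} \left(- \frac{1}{19}\right) 1 + 51\right) = - 72 \left(- \frac{1}{38} + 51\right) = \left(-72\right) \frac{1937}{38} = - \frac{69732}{19}$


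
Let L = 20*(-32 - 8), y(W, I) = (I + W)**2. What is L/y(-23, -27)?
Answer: -8/25 ≈ -0.32000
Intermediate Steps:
L = -800 (L = 20*(-40) = -800)
L/y(-23, -27) = -800/(-27 - 23)**2 = -800/((-50)**2) = -800/2500 = -800*1/2500 = -8/25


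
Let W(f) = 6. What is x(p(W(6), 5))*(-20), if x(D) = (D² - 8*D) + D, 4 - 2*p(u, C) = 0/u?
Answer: 200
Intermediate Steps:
p(u, C) = 2 (p(u, C) = 2 - 0/u = 2 - ½*0 = 2 + 0 = 2)
x(D) = D² - 7*D
x(p(W(6), 5))*(-20) = (2*(-7 + 2))*(-20) = (2*(-5))*(-20) = -10*(-20) = 200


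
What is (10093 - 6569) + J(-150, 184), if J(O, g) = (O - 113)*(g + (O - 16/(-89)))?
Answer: -486410/89 ≈ -5465.3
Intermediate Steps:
J(O, g) = (-113 + O)*(16/89 + O + g) (J(O, g) = (-113 + O)*(g + (O - 16*(-1)/89)) = (-113 + O)*(g + (O - 1*(-16/89))) = (-113 + O)*(g + (O + 16/89)) = (-113 + O)*(g + (16/89 + O)) = (-113 + O)*(16/89 + O + g))
(10093 - 6569) + J(-150, 184) = (10093 - 6569) + (-1808/89 + (-150)² - 113*184 - 10041/89*(-150) - 150*184) = 3524 + (-1808/89 + 22500 - 20792 + 1506150/89 - 27600) = 3524 - 800046/89 = -486410/89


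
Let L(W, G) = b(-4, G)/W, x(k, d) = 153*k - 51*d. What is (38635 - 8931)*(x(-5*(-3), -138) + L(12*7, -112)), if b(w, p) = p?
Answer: 831563480/3 ≈ 2.7719e+8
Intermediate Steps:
x(k, d) = -51*d + 153*k
L(W, G) = G/W
(38635 - 8931)*(x(-5*(-3), -138) + L(12*7, -112)) = (38635 - 8931)*((-51*(-138) + 153*(-5*(-3))) - 112/(12*7)) = 29704*((7038 + 153*15) - 112/84) = 29704*((7038 + 2295) - 112*1/84) = 29704*(9333 - 4/3) = 29704*(27995/3) = 831563480/3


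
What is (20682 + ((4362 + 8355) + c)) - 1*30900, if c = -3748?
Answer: -1249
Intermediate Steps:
(20682 + ((4362 + 8355) + c)) - 1*30900 = (20682 + ((4362 + 8355) - 3748)) - 1*30900 = (20682 + (12717 - 3748)) - 30900 = (20682 + 8969) - 30900 = 29651 - 30900 = -1249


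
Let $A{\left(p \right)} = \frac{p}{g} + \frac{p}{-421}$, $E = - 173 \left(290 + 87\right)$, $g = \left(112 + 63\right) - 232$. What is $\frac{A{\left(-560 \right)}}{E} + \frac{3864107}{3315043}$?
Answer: $\frac{6046858710049819}{5188401436813491} \approx 1.1655$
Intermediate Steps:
$g = -57$ ($g = 175 - 232 = -57$)
$E = -65221$ ($E = \left(-173\right) 377 = -65221$)
$A{\left(p \right)} = - \frac{478 p}{23997}$ ($A{\left(p \right)} = \frac{p}{-57} + \frac{p}{-421} = p \left(- \frac{1}{57}\right) + p \left(- \frac{1}{421}\right) = - \frac{p}{57} - \frac{p}{421} = - \frac{478 p}{23997}$)
$\frac{A{\left(-560 \right)}}{E} + \frac{3864107}{3315043} = \frac{\left(- \frac{478}{23997}\right) \left(-560\right)}{-65221} + \frac{3864107}{3315043} = \frac{267680}{23997} \left(- \frac{1}{65221}\right) + 3864107 \cdot \frac{1}{3315043} = - \frac{267680}{1565108337} + \frac{3864107}{3315043} = \frac{6046858710049819}{5188401436813491}$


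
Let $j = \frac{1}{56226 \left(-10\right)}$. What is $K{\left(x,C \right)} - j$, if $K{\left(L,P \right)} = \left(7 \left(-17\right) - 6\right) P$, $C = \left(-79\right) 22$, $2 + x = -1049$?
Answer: $\frac{122150985001}{562260} \approx 2.1725 \cdot 10^{5}$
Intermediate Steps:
$x = -1051$ ($x = -2 - 1049 = -1051$)
$C = -1738$
$K{\left(L,P \right)} = - 125 P$ ($K{\left(L,P \right)} = \left(-119 - 6\right) P = - 125 P$)
$j = - \frac{1}{562260}$ ($j = \frac{1}{-562260} = - \frac{1}{562260} \approx -1.7785 \cdot 10^{-6}$)
$K{\left(x,C \right)} - j = \left(-125\right) \left(-1738\right) - - \frac{1}{562260} = 217250 + \frac{1}{562260} = \frac{122150985001}{562260}$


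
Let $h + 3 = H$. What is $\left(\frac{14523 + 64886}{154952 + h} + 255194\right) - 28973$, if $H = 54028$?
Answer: $\frac{47275065326}{208977} \approx 2.2622 \cdot 10^{5}$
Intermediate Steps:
$h = 54025$ ($h = -3 + 54028 = 54025$)
$\left(\frac{14523 + 64886}{154952 + h} + 255194\right) - 28973 = \left(\frac{14523 + 64886}{154952 + 54025} + 255194\right) - 28973 = \left(\frac{79409}{208977} + 255194\right) - 28973 = \frac{53329755947}{208977} - 28973 = \frac{47275065326}{208977}$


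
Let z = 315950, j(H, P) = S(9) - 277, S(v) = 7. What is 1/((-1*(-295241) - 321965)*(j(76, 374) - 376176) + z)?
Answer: 1/10060458854 ≈ 9.9399e-11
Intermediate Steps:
j(H, P) = -270 (j(H, P) = 7 - 277 = -270)
1/((-1*(-295241) - 321965)*(j(76, 374) - 376176) + z) = 1/((-1*(-295241) - 321965)*(-270 - 376176) + 315950) = 1/((295241 - 321965)*(-376446) + 315950) = 1/(-26724*(-376446) + 315950) = 1/(10060142904 + 315950) = 1/10060458854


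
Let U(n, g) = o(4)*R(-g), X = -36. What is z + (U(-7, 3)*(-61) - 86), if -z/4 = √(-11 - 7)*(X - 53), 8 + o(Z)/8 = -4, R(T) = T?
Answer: -17654 + 1068*I*√2 ≈ -17654.0 + 1510.4*I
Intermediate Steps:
o(Z) = -96 (o(Z) = -64 + 8*(-4) = -64 - 32 = -96)
U(n, g) = 96*g (U(n, g) = -(-96)*g = 96*g)
z = 1068*I*√2 (z = -4*√(-11 - 7)*(-36 - 53) = -4*√(-18)*(-89) = -4*3*I*√2*(-89) = -(-1068)*I*√2 = 1068*I*√2 ≈ 1510.4*I)
z + (U(-7, 3)*(-61) - 86) = 1068*I*√2 + ((96*3)*(-61) - 86) = 1068*I*√2 + (288*(-61) - 86) = 1068*I*√2 + (-17568 - 86) = 1068*I*√2 - 17654 = -17654 + 1068*I*√2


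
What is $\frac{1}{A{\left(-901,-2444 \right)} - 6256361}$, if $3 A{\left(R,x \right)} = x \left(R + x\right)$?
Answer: $- \frac{1}{3531301} \approx -2.8318 \cdot 10^{-7}$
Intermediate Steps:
$A{\left(R,x \right)} = \frac{x \left(R + x\right)}{3}$
$\frac{1}{A{\left(-901,-2444 \right)} - 6256361} = \frac{1}{\frac{1}{3} \left(-2444\right) \left(-901 - 2444\right) - 6256361} = \frac{1}{\frac{1}{3} \left(-2444\right) \left(-3345\right) - 6256361} = \frac{1}{2725060 - 6256361} = \frac{1}{-3531301} = - \frac{1}{3531301}$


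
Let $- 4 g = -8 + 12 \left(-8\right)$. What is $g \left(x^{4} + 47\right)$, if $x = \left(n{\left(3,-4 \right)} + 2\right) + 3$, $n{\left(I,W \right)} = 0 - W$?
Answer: $171808$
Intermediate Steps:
$n{\left(I,W \right)} = - W$
$x = 9$ ($x = \left(\left(-1\right) \left(-4\right) + 2\right) + 3 = \left(4 + 2\right) + 3 = 6 + 3 = 9$)
$g = 26$ ($g = - \frac{-8 + 12 \left(-8\right)}{4} = - \frac{-8 - 96}{4} = \left(- \frac{1}{4}\right) \left(-104\right) = 26$)
$g \left(x^{4} + 47\right) = 26 \left(9^{4} + 47\right) = 26 \left(6561 + 47\right) = 26 \cdot 6608 = 171808$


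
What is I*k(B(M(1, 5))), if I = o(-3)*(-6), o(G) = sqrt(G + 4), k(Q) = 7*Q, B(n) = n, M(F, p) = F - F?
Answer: 0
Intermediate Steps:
M(F, p) = 0
o(G) = sqrt(4 + G)
I = -6 (I = sqrt(4 - 3)*(-6) = sqrt(1)*(-6) = 1*(-6) = -6)
I*k(B(M(1, 5))) = -42*0 = -6*0 = 0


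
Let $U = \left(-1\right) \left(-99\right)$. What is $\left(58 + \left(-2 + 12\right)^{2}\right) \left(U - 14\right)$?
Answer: $13430$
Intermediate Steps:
$U = 99$
$\left(58 + \left(-2 + 12\right)^{2}\right) \left(U - 14\right) = \left(58 + \left(-2 + 12\right)^{2}\right) \left(99 - 14\right) = \left(58 + 10^{2}\right) 85 = \left(58 + 100\right) 85 = 158 \cdot 85 = 13430$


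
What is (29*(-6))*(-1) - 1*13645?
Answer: -13471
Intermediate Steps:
(29*(-6))*(-1) - 1*13645 = -174*(-1) - 13645 = 174 - 13645 = -13471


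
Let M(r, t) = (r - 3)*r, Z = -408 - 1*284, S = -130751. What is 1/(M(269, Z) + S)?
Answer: -1/59197 ≈ -1.6893e-5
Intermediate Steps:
Z = -692 (Z = -408 - 284 = -692)
M(r, t) = r*(-3 + r) (M(r, t) = (-3 + r)*r = r*(-3 + r))
1/(M(269, Z) + S) = 1/(269*(-3 + 269) - 130751) = 1/(269*266 - 130751) = 1/(71554 - 130751) = 1/(-59197) = -1/59197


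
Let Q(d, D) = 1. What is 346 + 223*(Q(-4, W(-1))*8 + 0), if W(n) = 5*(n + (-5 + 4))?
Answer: 2130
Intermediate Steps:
W(n) = -5 + 5*n (W(n) = 5*(n - 1) = 5*(-1 + n) = -5 + 5*n)
346 + 223*(Q(-4, W(-1))*8 + 0) = 346 + 223*(1*8 + 0) = 346 + 223*(8 + 0) = 346 + 223*8 = 346 + 1784 = 2130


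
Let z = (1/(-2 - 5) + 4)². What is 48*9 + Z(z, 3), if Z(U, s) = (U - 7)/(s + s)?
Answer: 63697/147 ≈ 433.31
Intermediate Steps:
z = 729/49 (z = (1/(-7) + 4)² = (-⅐ + 4)² = (27/7)² = 729/49 ≈ 14.878)
Z(U, s) = (-7 + U)/(2*s) (Z(U, s) = (-7 + U)/((2*s)) = (-7 + U)*(1/(2*s)) = (-7 + U)/(2*s))
48*9 + Z(z, 3) = 48*9 + (½)*(-7 + 729/49)/3 = 432 + (½)*(⅓)*(386/49) = 432 + 193/147 = 63697/147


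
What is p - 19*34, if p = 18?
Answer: -628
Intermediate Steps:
p - 19*34 = 18 - 19*34 = 18 - 646 = -628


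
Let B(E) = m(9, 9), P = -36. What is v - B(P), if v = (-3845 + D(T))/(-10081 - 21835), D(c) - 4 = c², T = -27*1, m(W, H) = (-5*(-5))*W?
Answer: -1794497/7979 ≈ -224.90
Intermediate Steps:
m(W, H) = 25*W
T = -27
B(E) = 225 (B(E) = 25*9 = 225)
D(c) = 4 + c²
v = 778/7979 (v = (-3845 + (4 + (-27)²))/(-10081 - 21835) = (-3845 + (4 + 729))/(-31916) = (-3845 + 733)*(-1/31916) = -3112*(-1/31916) = 778/7979 ≈ 0.097506)
v - B(P) = 778/7979 - 1*225 = 778/7979 - 225 = -1794497/7979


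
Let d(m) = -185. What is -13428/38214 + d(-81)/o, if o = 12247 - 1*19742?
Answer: -1039703/3182377 ≈ -0.32671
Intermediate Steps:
o = -7495 (o = 12247 - 19742 = -7495)
-13428/38214 + d(-81)/o = -13428/38214 - 185/(-7495) = -13428*1/38214 - 185*(-1/7495) = -746/2123 + 37/1499 = -1039703/3182377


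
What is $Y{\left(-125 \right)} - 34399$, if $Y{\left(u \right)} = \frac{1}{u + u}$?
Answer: $- \frac{8599751}{250} \approx -34399.0$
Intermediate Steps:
$Y{\left(u \right)} = \frac{1}{2 u}$
$Y{\left(-125 \right)} - 34399 = \frac{1}{2 \left(-125\right)} - 34399 = \frac{1}{2} \left(- \frac{1}{125}\right) - 34399 = - \frac{1}{250} - 34399 = - \frac{8599751}{250}$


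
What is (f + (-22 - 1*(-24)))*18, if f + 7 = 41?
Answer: 648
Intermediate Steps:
f = 34 (f = -7 + 41 = 34)
(f + (-22 - 1*(-24)))*18 = (34 + (-22 - 1*(-24)))*18 = (34 + (-22 + 24))*18 = (34 + 2)*18 = 36*18 = 648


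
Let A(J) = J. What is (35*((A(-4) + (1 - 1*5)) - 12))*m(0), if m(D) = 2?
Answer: -1400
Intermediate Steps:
(35*((A(-4) + (1 - 1*5)) - 12))*m(0) = (35*((-4 + (1 - 1*5)) - 12))*2 = (35*((-4 + (1 - 5)) - 12))*2 = (35*((-4 - 4) - 12))*2 = (35*(-8 - 12))*2 = (35*(-20))*2 = -700*2 = -1400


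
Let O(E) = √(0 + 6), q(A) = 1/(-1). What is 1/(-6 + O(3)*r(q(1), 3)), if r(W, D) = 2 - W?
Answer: ⅓ + √6/6 ≈ 0.74158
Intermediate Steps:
q(A) = -1
O(E) = √6
1/(-6 + O(3)*r(q(1), 3)) = 1/(-6 + √6*(2 - 1*(-1))) = 1/(-6 + √6*(2 + 1)) = 1/(-6 + √6*3) = 1/(-6 + 3*√6)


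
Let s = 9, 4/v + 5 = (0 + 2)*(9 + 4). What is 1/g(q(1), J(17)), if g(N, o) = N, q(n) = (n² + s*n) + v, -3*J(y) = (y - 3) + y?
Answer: 21/214 ≈ 0.098131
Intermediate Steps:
v = 4/21 (v = 4/(-5 + (0 + 2)*(9 + 4)) = 4/(-5 + 2*13) = 4/(-5 + 26) = 4/21 ≈ 0.19048)
J(y) = 1 - 2*y/3 (J(y) = -((y - 3) + y)/3 = -((-3 + y) + y)/3 = -(-3 + 2*y)/3 = 1 - 2*y/3)
q(n) = 4/21 + n² + 9*n (q(n) = (n² + 9*n) + 4/21 = 4/21 + n² + 9*n)
1/g(q(1), J(17)) = 1/(4/21 + 1² + 9*1) = 1/(4/21 + 1 + 9) = 1/(214/21) = 21/214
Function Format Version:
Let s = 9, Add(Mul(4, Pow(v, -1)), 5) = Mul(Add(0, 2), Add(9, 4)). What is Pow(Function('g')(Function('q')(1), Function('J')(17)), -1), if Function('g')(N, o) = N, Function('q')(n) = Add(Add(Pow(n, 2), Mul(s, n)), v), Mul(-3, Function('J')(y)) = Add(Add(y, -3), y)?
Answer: Rational(21, 214) ≈ 0.098131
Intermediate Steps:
v = Rational(4, 21) (v = Mul(4, Pow(Add(-5, Mul(Add(0, 2), Add(9, 4))), -1)) = Mul(4, Pow(Add(-5, Mul(2, 13)), -1)) = Mul(4, Pow(Add(-5, 26), -1)) = Mul(4, Pow(21, -1)) = Mul(4, Rational(1, 21)) = Rational(4, 21) ≈ 0.19048)
Function('J')(y) = Add(1, Mul(Rational(-2, 3), y)) (Function('J')(y) = Mul(Rational(-1, 3), Add(Add(y, -3), y)) = Mul(Rational(-1, 3), Add(Add(-3, y), y)) = Mul(Rational(-1, 3), Add(-3, Mul(2, y))) = Add(1, Mul(Rational(-2, 3), y)))
Function('q')(n) = Add(Rational(4, 21), Pow(n, 2), Mul(9, n)) (Function('q')(n) = Add(Add(Pow(n, 2), Mul(9, n)), Rational(4, 21)) = Add(Rational(4, 21), Pow(n, 2), Mul(9, n)))
Pow(Function('g')(Function('q')(1), Function('J')(17)), -1) = Pow(Add(Rational(4, 21), Pow(1, 2), Mul(9, 1)), -1) = Pow(Add(Rational(4, 21), 1, 9), -1) = Pow(Rational(214, 21), -1) = Rational(21, 214)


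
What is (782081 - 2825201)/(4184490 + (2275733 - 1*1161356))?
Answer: -681040/1766289 ≈ -0.38558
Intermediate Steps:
(782081 - 2825201)/(4184490 + (2275733 - 1*1161356)) = -2043120/(4184490 + (2275733 - 1161356)) = -2043120/(4184490 + 1114377) = -2043120/5298867 = -2043120*1/5298867 = -681040/1766289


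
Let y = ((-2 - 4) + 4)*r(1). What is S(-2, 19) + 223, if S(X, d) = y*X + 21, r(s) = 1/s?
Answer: 248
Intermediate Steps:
y = -2 (y = ((-2 - 4) + 4)/1 = (-6 + 4)*1 = -2*1 = -2)
S(X, d) = 21 - 2*X (S(X, d) = -2*X + 21 = 21 - 2*X)
S(-2, 19) + 223 = (21 - 2*(-2)) + 223 = (21 + 4) + 223 = 25 + 223 = 248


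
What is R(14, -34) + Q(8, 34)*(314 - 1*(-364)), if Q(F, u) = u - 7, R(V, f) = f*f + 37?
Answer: 19499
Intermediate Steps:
R(V, f) = 37 + f² (R(V, f) = f² + 37 = 37 + f²)
Q(F, u) = -7 + u
R(14, -34) + Q(8, 34)*(314 - 1*(-364)) = (37 + (-34)²) + (-7 + 34)*(314 - 1*(-364)) = (37 + 1156) + 27*(314 + 364) = 1193 + 27*678 = 1193 + 18306 = 19499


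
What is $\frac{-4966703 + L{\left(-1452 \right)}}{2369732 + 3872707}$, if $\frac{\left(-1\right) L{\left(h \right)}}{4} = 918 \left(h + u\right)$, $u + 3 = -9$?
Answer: $\frac{409105}{6242439} \approx 0.065536$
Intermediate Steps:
$u = -12$ ($u = -3 - 9 = -12$)
$L{\left(h \right)} = 44064 - 3672 h$ ($L{\left(h \right)} = - 4 \cdot 918 \left(h - 12\right) = - 4 \cdot 918 \left(-12 + h\right) = - 4 \left(-11016 + 918 h\right) = 44064 - 3672 h$)
$\frac{-4966703 + L{\left(-1452 \right)}}{2369732 + 3872707} = \frac{-4966703 + \left(44064 - -5331744\right)}{2369732 + 3872707} = \frac{-4966703 + \left(44064 + 5331744\right)}{6242439} = \left(-4966703 + 5375808\right) \frac{1}{6242439} = 409105 \cdot \frac{1}{6242439} = \frac{409105}{6242439}$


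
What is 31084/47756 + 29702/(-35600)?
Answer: -38982289/212514200 ≈ -0.18343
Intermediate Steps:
31084/47756 + 29702/(-35600) = 31084*(1/47756) + 29702*(-1/35600) = 7771/11939 - 14851/17800 = -38982289/212514200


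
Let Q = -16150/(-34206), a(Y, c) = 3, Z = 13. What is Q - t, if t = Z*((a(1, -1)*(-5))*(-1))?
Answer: -3327010/17103 ≈ -194.53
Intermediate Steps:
Q = 8075/17103 (Q = -16150*(-1/34206) = 8075/17103 ≈ 0.47214)
t = 195 (t = 13*((3*(-5))*(-1)) = 13*(-15*(-1)) = 13*15 = 195)
Q - t = 8075/17103 - 1*195 = 8075/17103 - 195 = -3327010/17103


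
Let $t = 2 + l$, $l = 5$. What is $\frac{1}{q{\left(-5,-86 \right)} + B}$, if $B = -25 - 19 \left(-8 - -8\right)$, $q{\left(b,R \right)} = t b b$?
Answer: $\frac{1}{150} \approx 0.0066667$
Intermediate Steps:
$t = 7$ ($t = 2 + 5 = 7$)
$q{\left(b,R \right)} = 7 b^{2}$ ($q{\left(b,R \right)} = 7 b b = 7 b^{2}$)
$B = -25$ ($B = -25 - 19 \left(-8 + 8\right) = -25 - 0 = -25 + 0 = -25$)
$\frac{1}{q{\left(-5,-86 \right)} + B} = \frac{1}{7 \left(-5\right)^{2} - 25} = \frac{1}{7 \cdot 25 - 25} = \frac{1}{175 - 25} = \frac{1}{150}$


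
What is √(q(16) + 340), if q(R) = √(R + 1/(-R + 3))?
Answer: √(57460 + 39*√299)/13 ≈ 18.547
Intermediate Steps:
q(R) = √(R + 1/(3 - R))
√(q(16) + 340) = √(√((-1 + 16*(-3 + 16))/(-3 + 16)) + 340) = √(√((-1 + 16*13)/13) + 340) = √(√((-1 + 208)/13) + 340) = √(√((1/13)*207) + 340) = √(√(207/13) + 340) = √(3*√299/13 + 340) = √(340 + 3*√299/13)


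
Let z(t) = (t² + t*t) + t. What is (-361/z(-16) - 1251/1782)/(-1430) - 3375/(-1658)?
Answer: 118552294919/58211318880 ≈ 2.0366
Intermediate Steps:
z(t) = t + 2*t² (z(t) = (t² + t²) + t = 2*t² + t = t + 2*t²)
(-361/z(-16) - 1251/1782)/(-1430) - 3375/(-1658) = (-361*(-1/(16*(1 + 2*(-16)))) - 1251/1782)/(-1430) - 3375/(-1658) = (-361*(-1/(16*(1 - 32))) - 1251*1/1782)*(-1/1430) - 3375*(-1/1658) = (-361/((-16*(-31))) - 139/198)*(-1/1430) + 3375/1658 = (-361/496 - 139/198)*(-1/1430) + 3375/1658 = -70211/49104*(-1/1430) + 3375/1658 = 70211/70218720 + 3375/1658 = 118552294919/58211318880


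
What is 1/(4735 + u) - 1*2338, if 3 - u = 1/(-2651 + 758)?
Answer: -20969601937/8969035 ≈ -2338.0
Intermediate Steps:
u = 5680/1893 (u = 3 - 1/(-2651 + 758) = 3 - 1/(-1893) = 3 - 1*(-1/1893) = 3 + 1/1893 = 5680/1893 ≈ 3.0005)
1/(4735 + u) - 1*2338 = 1/(4735 + 5680/1893) - 1*2338 = 1/(8969035/1893) - 2338 = 1893/8969035 - 2338 = -20969601937/8969035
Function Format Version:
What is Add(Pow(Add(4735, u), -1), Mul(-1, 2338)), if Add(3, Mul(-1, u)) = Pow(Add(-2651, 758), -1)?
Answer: Rational(-20969601937, 8969035) ≈ -2338.0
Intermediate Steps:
u = Rational(5680, 1893) (u = Add(3, Mul(-1, Pow(Add(-2651, 758), -1))) = Add(3, Mul(-1, Pow(-1893, -1))) = Add(3, Mul(-1, Rational(-1, 1893))) = Add(3, Rational(1, 1893)) = Rational(5680, 1893) ≈ 3.0005)
Add(Pow(Add(4735, u), -1), Mul(-1, 2338)) = Add(Pow(Add(4735, Rational(5680, 1893)), -1), Mul(-1, 2338)) = Add(Pow(Rational(8969035, 1893), -1), -2338) = Add(Rational(1893, 8969035), -2338) = Rational(-20969601937, 8969035)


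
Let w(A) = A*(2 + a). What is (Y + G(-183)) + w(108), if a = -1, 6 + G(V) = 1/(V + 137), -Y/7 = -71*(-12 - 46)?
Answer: -1321305/46 ≈ -28724.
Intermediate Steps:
Y = -28826 (Y = -(-497)*(-12 - 46) = -(-497)*(-58) = -7*4118 = -28826)
G(V) = -6 + 1/(137 + V) (G(V) = -6 + 1/(V + 137) = -6 + 1/(137 + V))
w(A) = A (w(A) = A*(2 - 1) = A*1 = A)
(Y + G(-183)) + w(108) = (-28826 + (-821 - 6*(-183))/(137 - 183)) + 108 = (-28826 + (-821 + 1098)/(-46)) + 108 = (-28826 - 1/46*277) + 108 = (-28826 - 277/46) + 108 = -1326273/46 + 108 = -1321305/46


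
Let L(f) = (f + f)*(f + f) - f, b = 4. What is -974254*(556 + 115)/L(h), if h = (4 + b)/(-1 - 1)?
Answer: -326862217/34 ≈ -9.6136e+6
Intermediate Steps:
h = -4 (h = (4 + 4)/(-1 - 1) = 8/(-2) = 8*(-½) = -4)
L(f) = -f + 4*f² (L(f) = (2*f)*(2*f) - f = 4*f² - f = -f + 4*f²)
-974254*(556 + 115)/L(h) = -974254*(-(556 + 115)/(4*(-1 + 4*(-4)))) = -974254*(-671/(4*(-1 - 16))) = -974254/((-4*(-17))/671) = -974254/((1/671)*68) = -974254/68/671 = -974254*671/68 = -326862217/34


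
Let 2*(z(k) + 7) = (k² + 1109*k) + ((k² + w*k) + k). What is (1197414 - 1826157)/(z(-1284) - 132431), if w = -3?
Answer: -209581/268508 ≈ -0.78054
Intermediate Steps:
z(k) = -7 + k² + 1107*k/2 (z(k) = -7 + ((k² + 1109*k) + ((k² - 3*k) + k))/2 = -7 + ((k² + 1109*k) + (k² - 2*k))/2 = -7 + (2*k² + 1107*k)/2 = -7 + (k² + 1107*k/2) = -7 + k² + 1107*k/2)
(1197414 - 1826157)/(z(-1284) - 132431) = (1197414 - 1826157)/((-7 + (-1284)² + (1107/2)*(-1284)) - 132431) = -628743/((-7 + 1648656 - 710694) - 132431) = -628743/(937955 - 132431) = -628743/805524 = -628743*1/805524 = -209581/268508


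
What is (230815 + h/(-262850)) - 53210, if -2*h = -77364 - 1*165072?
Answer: 23341676516/131425 ≈ 1.7760e+5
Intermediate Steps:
h = 121218 (h = -(-77364 - 1*165072)/2 = -(-77364 - 165072)/2 = -½*(-242436) = 121218)
(230815 + h/(-262850)) - 53210 = (230815 + 121218/(-262850)) - 53210 = (230815 + 121218*(-1/262850)) - 53210 = (230815 - 60609/131425) - 53210 = 30334800766/131425 - 53210 = 23341676516/131425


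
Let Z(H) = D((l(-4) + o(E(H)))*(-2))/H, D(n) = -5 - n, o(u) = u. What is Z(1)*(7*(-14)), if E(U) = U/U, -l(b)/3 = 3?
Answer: 2058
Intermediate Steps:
l(b) = -9 (l(b) = -3*3 = -9)
E(U) = 1
Z(H) = -21/H (Z(H) = (-5 - (-9 + 1)*(-2))/H = (-5 - (-8)*(-2))/H = (-5 - 1*16)/H = (-5 - 16)/H = -21/H)
Z(1)*(7*(-14)) = (-21/1)*(7*(-14)) = -21*1*(-98) = -21*(-98) = 2058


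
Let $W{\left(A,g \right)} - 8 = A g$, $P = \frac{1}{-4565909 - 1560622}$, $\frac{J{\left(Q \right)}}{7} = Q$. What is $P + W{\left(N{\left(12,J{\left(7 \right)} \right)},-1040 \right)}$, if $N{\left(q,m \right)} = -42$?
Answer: $\frac{267655886327}{6126531} \approx 43688.0$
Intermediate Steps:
$J{\left(Q \right)} = 7 Q$
$P = - \frac{1}{6126531}$ ($P = \frac{1}{-6126531} = - \frac{1}{6126531} \approx -1.6322 \cdot 10^{-7}$)
$W{\left(A,g \right)} = 8 + A g$
$P + W{\left(N{\left(12,J{\left(7 \right)} \right)},-1040 \right)} = - \frac{1}{6126531} + \left(8 - -43680\right) = - \frac{1}{6126531} + \left(8 + 43680\right) = - \frac{1}{6126531} + 43688 = \frac{267655886327}{6126531}$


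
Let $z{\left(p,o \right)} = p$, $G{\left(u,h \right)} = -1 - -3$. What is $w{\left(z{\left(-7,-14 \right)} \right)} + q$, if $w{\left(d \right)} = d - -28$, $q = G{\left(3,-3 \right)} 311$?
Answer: $643$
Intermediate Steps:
$G{\left(u,h \right)} = 2$ ($G{\left(u,h \right)} = -1 + 3 = 2$)
$q = 622$ ($q = 2 \cdot 311 = 622$)
$w{\left(d \right)} = 28 + d$ ($w{\left(d \right)} = d + 28 = 28 + d$)
$w{\left(z{\left(-7,-14 \right)} \right)} + q = \left(28 - 7\right) + 622 = 21 + 622 = 643$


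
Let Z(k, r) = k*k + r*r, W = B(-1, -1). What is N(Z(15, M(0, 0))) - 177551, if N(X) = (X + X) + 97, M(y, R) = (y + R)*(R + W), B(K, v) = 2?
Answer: -177004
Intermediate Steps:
W = 2
M(y, R) = (2 + R)*(R + y) (M(y, R) = (y + R)*(R + 2) = (R + y)*(2 + R) = (2 + R)*(R + y))
Z(k, r) = k² + r²
N(X) = 97 + 2*X (N(X) = 2*X + 97 = 97 + 2*X)
N(Z(15, M(0, 0))) - 177551 = (97 + 2*(15² + (0² + 2*0 + 2*0 + 0*0)²)) - 177551 = (97 + 2*(225 + (0 + 0 + 0 + 0)²)) - 177551 = (97 + 2*(225 + 0²)) - 177551 = (97 + 2*(225 + 0)) - 177551 = (97 + 2*225) - 177551 = (97 + 450) - 177551 = 547 - 177551 = -177004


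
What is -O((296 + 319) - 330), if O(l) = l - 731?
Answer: 446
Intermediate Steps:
O(l) = -731 + l
-O((296 + 319) - 330) = -(-731 + ((296 + 319) - 330)) = -(-731 + (615 - 330)) = -(-731 + 285) = -1*(-446) = 446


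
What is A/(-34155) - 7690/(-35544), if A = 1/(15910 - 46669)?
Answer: 1346485227599/6223598272980 ≈ 0.21635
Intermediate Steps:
A = -1/30759 (A = 1/(-30759) = -1/30759 ≈ -3.2511e-5)
A/(-34155) - 7690/(-35544) = -1/30759/(-34155) - 7690/(-35544) = -1/30759*(-1/34155) - 7690*(-1/35544) = 1/1050573645 + 3845/17772 = 1346485227599/6223598272980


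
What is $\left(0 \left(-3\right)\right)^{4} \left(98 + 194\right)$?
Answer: $0$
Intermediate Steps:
$\left(0 \left(-3\right)\right)^{4} \left(98 + 194\right) = 0^{4} \cdot 292 = 0 \cdot 292 = 0$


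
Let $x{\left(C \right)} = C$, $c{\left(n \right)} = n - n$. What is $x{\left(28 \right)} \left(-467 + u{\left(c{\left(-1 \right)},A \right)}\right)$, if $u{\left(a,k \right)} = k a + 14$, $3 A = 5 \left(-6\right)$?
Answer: $-12684$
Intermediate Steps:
$A = -10$ ($A = \frac{5 \left(-6\right)}{3} = \frac{1}{3} \left(-30\right) = -10$)
$c{\left(n \right)} = 0$
$u{\left(a,k \right)} = 14 + a k$ ($u{\left(a,k \right)} = a k + 14 = 14 + a k$)
$x{\left(28 \right)} \left(-467 + u{\left(c{\left(-1 \right)},A \right)}\right) = 28 \left(-467 + \left(14 + 0 \left(-10\right)\right)\right) = 28 \left(-467 + \left(14 + 0\right)\right) = 28 \left(-467 + 14\right) = 28 \left(-453\right) = -12684$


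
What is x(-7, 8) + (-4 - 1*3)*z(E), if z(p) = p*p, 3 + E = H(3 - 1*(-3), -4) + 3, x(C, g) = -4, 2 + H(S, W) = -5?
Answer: -347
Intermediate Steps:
H(S, W) = -7 (H(S, W) = -2 - 5 = -7)
E = -7 (E = -3 + (-7 + 3) = -3 - 4 = -7)
z(p) = p**2
x(-7, 8) + (-4 - 1*3)*z(E) = -4 + (-4 - 1*3)*(-7)**2 = -4 + (-4 - 3)*49 = -4 - 7*49 = -4 - 343 = -347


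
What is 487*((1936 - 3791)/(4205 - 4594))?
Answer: 903385/389 ≈ 2322.3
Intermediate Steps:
487*((1936 - 3791)/(4205 - 4594)) = 487*(-1855/(-389)) = 487*(-1855*(-1/389)) = 487*(1855/389) = 903385/389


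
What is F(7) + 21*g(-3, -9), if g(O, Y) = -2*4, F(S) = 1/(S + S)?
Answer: -2351/14 ≈ -167.93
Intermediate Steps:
F(S) = 1/(2*S)
g(O, Y) = -8
F(7) + 21*g(-3, -9) = (½)/7 + 21*(-8) = (½)*(⅐) - 168 = 1/14 - 168 = -2351/14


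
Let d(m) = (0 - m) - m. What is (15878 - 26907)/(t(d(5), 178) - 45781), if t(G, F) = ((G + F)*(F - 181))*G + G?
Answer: 11029/40751 ≈ 0.27064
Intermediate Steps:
d(m) = -2*m (d(m) = -m - m = -2*m)
t(G, F) = G + G*(-181 + F)*(F + G) (t(G, F) = ((F + G)*(-181 + F))*G + G = ((-181 + F)*(F + G))*G + G = G*(-181 + F)*(F + G) + G = G + G*(-181 + F)*(F + G))
(15878 - 26907)/(t(d(5), 178) - 45781) = (15878 - 26907)/((-2*5)*(1 + 178² - 181*178 - (-362)*5 + 178*(-2*5)) - 45781) = -11029/(-10*(1 + 31684 - 32218 - 181*(-10) + 178*(-10)) - 45781) = -11029/(-10*(1 + 31684 - 32218 + 1810 - 1780) - 45781) = -11029/(-10*(-503) - 45781) = -11029/(5030 - 45781) = -11029/(-40751) = -11029*(-1/40751) = 11029/40751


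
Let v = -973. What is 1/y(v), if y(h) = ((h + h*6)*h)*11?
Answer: 1/72898133 ≈ 1.3718e-8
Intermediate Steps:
y(h) = 77*h**2 (y(h) = ((h + 6*h)*h)*11 = ((7*h)*h)*11 = (7*h**2)*11 = 77*h**2)
1/y(v) = 1/(77*(-973)**2) = 1/(77*946729) = 1/72898133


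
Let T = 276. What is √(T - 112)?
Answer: 2*√41 ≈ 12.806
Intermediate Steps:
√(T - 112) = √(276 - 112) = √164 = 2*√41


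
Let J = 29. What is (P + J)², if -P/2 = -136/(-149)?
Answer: 16394401/22201 ≈ 738.45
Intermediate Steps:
P = -272/149 (P = -(-272)/(-149) = -(-272)*(-1)/149 = -2*136/149 = -272/149 ≈ -1.8255)
(P + J)² = (-272/149 + 29)² = (4049/149)² = 16394401/22201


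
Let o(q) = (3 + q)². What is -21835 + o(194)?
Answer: 16974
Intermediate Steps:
-21835 + o(194) = -21835 + (3 + 194)² = -21835 + 197² = -21835 + 38809 = 16974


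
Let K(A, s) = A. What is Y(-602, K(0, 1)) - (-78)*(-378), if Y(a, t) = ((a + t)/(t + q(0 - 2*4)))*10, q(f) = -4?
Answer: -27979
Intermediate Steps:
Y(a, t) = 10*(a + t)/(-4 + t) (Y(a, t) = ((a + t)/(t - 4))*10 = ((a + t)/(-4 + t))*10 = 10*(a + t)/(-4 + t))
Y(-602, K(0, 1)) - (-78)*(-378) = 10*(-602 + 0)/(-4 + 0) - (-78)*(-378) = 10*(-602)/(-4) - 1*29484 = 10*(-1/4)*(-602) - 29484 = 1505 - 29484 = -27979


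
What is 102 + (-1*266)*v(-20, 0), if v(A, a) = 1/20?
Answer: 887/10 ≈ 88.700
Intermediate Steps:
v(A, a) = 1/20
102 + (-1*266)*v(-20, 0) = 102 - 1*266*(1/20) = 102 - 266*1/20 = 102 - 133/10 = 887/10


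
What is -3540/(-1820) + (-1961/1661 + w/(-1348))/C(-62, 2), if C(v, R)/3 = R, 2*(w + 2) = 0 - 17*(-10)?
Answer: 708250085/407503096 ≈ 1.7380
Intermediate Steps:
w = 83 (w = -2 + (0 - 17*(-10))/2 = -2 + (0 + 170)/2 = -2 + (½)*170 = -2 + 85 = 83)
C(v, R) = 3*R
-3540/(-1820) + (-1961/1661 + w/(-1348))/C(-62, 2) = -3540/(-1820) + (-1961/1661 + 83/(-1348))/((3*2)) = -3540*(-1/1820) + (-1961*1/1661 + 83*(-1/1348))/6 = 177/91 + (-1961/1661 - 83/1348)*(⅙) = 177/91 - 2781291/2239028*⅙ = 177/91 - 927097/4478056 = 708250085/407503096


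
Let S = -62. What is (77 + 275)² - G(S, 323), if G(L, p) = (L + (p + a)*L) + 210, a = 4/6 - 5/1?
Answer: 430540/3 ≈ 1.4351e+5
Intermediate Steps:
a = -13/3 (a = 4*(⅙) - 5*1 = ⅔ - 5 = -13/3 ≈ -4.3333)
G(L, p) = 210 + L + L*(-13/3 + p) (G(L, p) = (L + (p - 13/3)*L) + 210 = (L + (-13/3 + p)*L) + 210 = (L + L*(-13/3 + p)) + 210 = 210 + L + L*(-13/3 + p))
(77 + 275)² - G(S, 323) = (77 + 275)² - (210 - 10/3*(-62) - 62*323) = 352² - (210 + 620/3 - 20026) = 123904 - 1*(-58828/3) = 123904 + 58828/3 = 430540/3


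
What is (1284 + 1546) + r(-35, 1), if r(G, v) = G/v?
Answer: 2795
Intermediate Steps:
(1284 + 1546) + r(-35, 1) = (1284 + 1546) - 35/1 = 2830 - 35*1 = 2830 - 35 = 2795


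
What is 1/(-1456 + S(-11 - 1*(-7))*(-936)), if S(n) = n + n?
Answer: 1/6032 ≈ 0.00016578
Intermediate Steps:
S(n) = 2*n
1/(-1456 + S(-11 - 1*(-7))*(-936)) = 1/(-1456 + (2*(-11 - 1*(-7)))*(-936)) = 1/(-1456 + (2*(-11 + 7))*(-936)) = 1/(-1456 + (2*(-4))*(-936)) = 1/(-1456 - 8*(-936)) = 1/(-1456 + 7488) = 1/6032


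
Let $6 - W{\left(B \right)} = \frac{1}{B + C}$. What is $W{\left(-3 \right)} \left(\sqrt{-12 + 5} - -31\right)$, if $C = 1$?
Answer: $\frac{403}{2} + \frac{13 i \sqrt{7}}{2} \approx 201.5 + 17.197 i$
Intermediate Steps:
$W{\left(B \right)} = 6 - \frac{1}{1 + B}$ ($W{\left(B \right)} = 6 - \frac{1}{B + 1} = 6 - \frac{1}{1 + B}$)
$W{\left(-3 \right)} \left(\sqrt{-12 + 5} - -31\right) = \frac{5 + 6 \left(-3\right)}{1 - 3} \left(\sqrt{-12 + 5} - -31\right) = \frac{5 - 18}{-2} \left(\sqrt{-7} + 31\right) = \left(- \frac{1}{2}\right) \left(-13\right) \left(i \sqrt{7} + 31\right) = \frac{13 \left(31 + i \sqrt{7}\right)}{2} = \frac{403}{2} + \frac{13 i \sqrt{7}}{2}$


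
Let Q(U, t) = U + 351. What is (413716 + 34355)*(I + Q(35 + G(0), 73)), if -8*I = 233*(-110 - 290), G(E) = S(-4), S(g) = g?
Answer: 5391190272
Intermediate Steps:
G(E) = -4
I = 11650 (I = -233*(-110 - 290)/8 = -233*(-400)/8 = -1/8*(-93200) = 11650)
Q(U, t) = 351 + U
(413716 + 34355)*(I + Q(35 + G(0), 73)) = (413716 + 34355)*(11650 + (351 + (35 - 4))) = 448071*(11650 + (351 + 31)) = 448071*(11650 + 382) = 448071*12032 = 5391190272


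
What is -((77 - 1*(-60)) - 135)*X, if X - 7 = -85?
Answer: 156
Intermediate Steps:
X = -78 (X = 7 - 85 = -78)
-((77 - 1*(-60)) - 135)*X = -((77 - 1*(-60)) - 135)*(-78) = -((77 + 60) - 135)*(-78) = -(137 - 135)*(-78) = -2*(-78) = -1*(-156) = 156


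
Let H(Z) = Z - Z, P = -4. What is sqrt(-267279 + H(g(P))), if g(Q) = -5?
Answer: 41*I*sqrt(159) ≈ 516.99*I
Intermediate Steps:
H(Z) = 0
sqrt(-267279 + H(g(P))) = sqrt(-267279 + 0) = sqrt(-267279) = 41*I*sqrt(159)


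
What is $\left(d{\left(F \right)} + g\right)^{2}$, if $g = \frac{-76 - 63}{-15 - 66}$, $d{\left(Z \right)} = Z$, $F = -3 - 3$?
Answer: $\frac{120409}{6561} \approx 18.352$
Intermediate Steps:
$F = -6$
$g = \frac{139}{81}$ ($g = - \frac{139}{-15 - 66} = - \frac{139}{-81} = \left(-139\right) \left(- \frac{1}{81}\right) = \frac{139}{81} \approx 1.716$)
$\left(d{\left(F \right)} + g\right)^{2} = \left(-6 + \frac{139}{81}\right)^{2} = \left(- \frac{347}{81}\right)^{2} = \frac{120409}{6561}$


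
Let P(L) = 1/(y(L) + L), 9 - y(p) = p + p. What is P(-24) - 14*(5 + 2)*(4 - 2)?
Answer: -6467/33 ≈ -195.97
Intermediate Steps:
y(p) = 9 - 2*p (y(p) = 9 - (p + p) = 9 - 2*p)
P(L) = 1/(9 - L) (P(L) = 1/((9 - 2*L) + L) = 1/(9 - L))
P(-24) - 14*(5 + 2)*(4 - 2) = 1/(9 - 1*(-24)) - 14*(5 + 2)*(4 - 2) = 1/(9 + 24) - 14*7*2 = 1/33 - 14*14 = 1/33 - 1*196 = 1/33 - 196 = -6467/33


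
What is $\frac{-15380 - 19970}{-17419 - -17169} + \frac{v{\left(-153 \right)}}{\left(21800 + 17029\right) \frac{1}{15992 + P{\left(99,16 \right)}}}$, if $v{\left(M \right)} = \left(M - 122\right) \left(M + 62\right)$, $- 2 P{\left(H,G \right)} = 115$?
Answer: $\frac{192500611}{18490} \approx 10411.0$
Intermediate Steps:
$P{\left(H,G \right)} = - \frac{115}{2}$ ($P{\left(H,G \right)} = \left(- \frac{1}{2}\right) 115 = - \frac{115}{2}$)
$v{\left(M \right)} = \left(-122 + M\right) \left(62 + M\right)$
$\frac{-15380 - 19970}{-17419 - -17169} + \frac{v{\left(-153 \right)}}{\left(21800 + 17029\right) \frac{1}{15992 + P{\left(99,16 \right)}}} = \frac{-15380 - 19970}{-17419 - -17169} + \frac{-7564 + \left(-153\right)^{2} - -9180}{\left(21800 + 17029\right) \frac{1}{15992 - \frac{115}{2}}} = \frac{-15380 - 19970}{-17419 + 17169} + \frac{-7564 + 23409 + 9180}{38829 \frac{1}{\frac{31869}{2}}} = - \frac{35350}{-250} + \frac{25025}{38829 \cdot \frac{2}{31869}} = \left(-35350\right) \left(- \frac{1}{250}\right) + \frac{25025}{\frac{25886}{10623}} = \frac{707}{5} + 25025 \cdot \frac{10623}{25886} = \frac{707}{5} + \frac{37977225}{3698} = \frac{192500611}{18490}$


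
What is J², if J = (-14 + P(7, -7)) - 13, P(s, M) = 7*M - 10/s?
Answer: 293764/49 ≈ 5995.2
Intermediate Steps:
P(s, M) = -10/s + 7*M
J = -542/7 (J = (-14 + (-10/7 + 7*(-7))) - 13 = (-14 + (-10*⅐ - 49)) - 13 = (-14 + (-10/7 - 49)) - 13 = (-14 - 353/7) - 13 = -451/7 - 13 = -542/7 ≈ -77.429)
J² = (-542/7)² = 293764/49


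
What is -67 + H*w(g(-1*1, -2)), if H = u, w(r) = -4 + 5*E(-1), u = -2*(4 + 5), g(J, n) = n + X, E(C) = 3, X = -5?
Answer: -265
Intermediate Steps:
g(J, n) = -5 + n (g(J, n) = n - 5 = -5 + n)
u = -18 (u = -2*9 = -18)
w(r) = 11 (w(r) = -4 + 5*3 = -4 + 15 = 11)
H = -18
-67 + H*w(g(-1*1, -2)) = -67 - 18*11 = -67 - 198 = -265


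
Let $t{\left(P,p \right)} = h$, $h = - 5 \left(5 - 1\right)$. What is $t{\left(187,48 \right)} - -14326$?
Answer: $14306$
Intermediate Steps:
$h = -20$ ($h = \left(-5\right) 4 = -20$)
$t{\left(P,p \right)} = -20$
$t{\left(187,48 \right)} - -14326 = -20 - -14326 = -20 + 14326 = 14306$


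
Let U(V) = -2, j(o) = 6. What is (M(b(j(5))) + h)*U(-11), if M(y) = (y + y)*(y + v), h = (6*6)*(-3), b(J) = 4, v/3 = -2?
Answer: 248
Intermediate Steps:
v = -6 (v = 3*(-2) = -6)
h = -108 (h = 36*(-3) = -108)
M(y) = 2*y*(-6 + y) (M(y) = (y + y)*(y - 6) = (2*y)*(-6 + y) = 2*y*(-6 + y))
(M(b(j(5))) + h)*U(-11) = (2*4*(-6 + 4) - 108)*(-2) = (2*4*(-2) - 108)*(-2) = (-16 - 108)*(-2) = -124*(-2) = 248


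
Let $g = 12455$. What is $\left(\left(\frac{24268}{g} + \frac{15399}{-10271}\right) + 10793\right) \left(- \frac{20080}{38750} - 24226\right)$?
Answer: $- \frac{129622209934302838584}{495710556875} \approx -2.6149 \cdot 10^{8}$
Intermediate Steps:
$\left(\left(\frac{24268}{g} + \frac{15399}{-10271}\right) + 10793\right) \left(- \frac{20080}{38750} - 24226\right) = \left(\left(\frac{24268}{12455} + \frac{15399}{-10271}\right) + 10793\right) \left(- \frac{20080}{38750} - 24226\right) = \left(\left(24268 \cdot \frac{1}{12455} + 15399 \left(- \frac{1}{10271}\right)\right) + 10793\right) \left(\left(-20080\right) \frac{1}{38750} - 24226\right) = \left(\left(\frac{24268}{12455} - \frac{15399}{10271}\right) + 10793\right) \left(- \frac{2008}{3875} - 24226\right) = \left(\frac{57462083}{127925305} + 10793\right) \left(- \frac{93877758}{3875}\right) = \frac{1380755278948}{127925305} \left(- \frac{93877758}{3875}\right) = - \frac{129622209934302838584}{495710556875}$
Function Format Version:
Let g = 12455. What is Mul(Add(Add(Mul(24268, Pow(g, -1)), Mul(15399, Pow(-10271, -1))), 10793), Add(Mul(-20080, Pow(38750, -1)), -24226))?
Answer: Rational(-129622209934302838584, 495710556875) ≈ -2.6149e+8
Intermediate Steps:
Mul(Add(Add(Mul(24268, Pow(g, -1)), Mul(15399, Pow(-10271, -1))), 10793), Add(Mul(-20080, Pow(38750, -1)), -24226)) = Mul(Add(Add(Mul(24268, Pow(12455, -1)), Mul(15399, Pow(-10271, -1))), 10793), Add(Mul(-20080, Pow(38750, -1)), -24226)) = Mul(Add(Add(Mul(24268, Rational(1, 12455)), Mul(15399, Rational(-1, 10271))), 10793), Add(Mul(-20080, Rational(1, 38750)), -24226)) = Mul(Add(Add(Rational(24268, 12455), Rational(-15399, 10271)), 10793), Add(Rational(-2008, 3875), -24226)) = Mul(Add(Rational(57462083, 127925305), 10793), Rational(-93877758, 3875)) = Mul(Rational(1380755278948, 127925305), Rational(-93877758, 3875)) = Rational(-129622209934302838584, 495710556875)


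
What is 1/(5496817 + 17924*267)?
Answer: 1/10282525 ≈ 9.7252e-8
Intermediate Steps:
1/(5496817 + 17924*267) = 1/(5496817 + 4785708) = 1/10282525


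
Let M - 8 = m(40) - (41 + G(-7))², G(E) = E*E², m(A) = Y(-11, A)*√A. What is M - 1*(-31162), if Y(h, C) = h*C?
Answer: -60034 - 880*√10 ≈ -62817.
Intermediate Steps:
Y(h, C) = C*h
m(A) = -11*A^(3/2) (m(A) = (A*(-11))*√A = (-11*A)*√A = -11*A^(3/2))
G(E) = E³
M = -91196 - 880*√10 (M = 8 + (-880*√10 - (41 + (-7)³)²) = 8 + (-880*√10 - (41 - 343)²) = 8 + (-880*√10 - 1*(-302)²) = 8 + (-880*√10 - 1*91204) = 8 + (-880*√10 - 91204) = 8 + (-91204 - 880*√10) = -91196 - 880*√10 ≈ -93979.)
M - 1*(-31162) = (-91196 - 880*√10) - 1*(-31162) = (-91196 - 880*√10) + 31162 = -60034 - 880*√10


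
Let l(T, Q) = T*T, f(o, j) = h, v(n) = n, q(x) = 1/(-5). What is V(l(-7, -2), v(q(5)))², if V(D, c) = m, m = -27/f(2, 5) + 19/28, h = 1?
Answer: 543169/784 ≈ 692.82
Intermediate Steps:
q(x) = -⅕ (q(x) = 1*(-⅕) = -⅕)
f(o, j) = 1
l(T, Q) = T²
m = -737/28 (m = -27/1 + 19/28 = -27*1 + 19*(1/28) = -27 + 19/28 = -737/28 ≈ -26.321)
V(D, c) = -737/28
V(l(-7, -2), v(q(5)))² = (-737/28)² = 543169/784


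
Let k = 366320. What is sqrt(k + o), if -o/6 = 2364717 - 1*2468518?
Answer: sqrt(989126) ≈ 994.55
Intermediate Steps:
o = 622806 (o = -6*(2364717 - 1*2468518) = -6*(2364717 - 2468518) = -6*(-103801) = 622806)
sqrt(k + o) = sqrt(366320 + 622806) = sqrt(989126)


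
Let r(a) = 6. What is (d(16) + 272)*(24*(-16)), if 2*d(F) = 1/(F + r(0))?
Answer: -1149024/11 ≈ -1.0446e+5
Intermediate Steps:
d(F) = 1/(2*(6 + F)) (d(F) = 1/(2*(F + 6)) = 1/(2*(6 + F)))
(d(16) + 272)*(24*(-16)) = (1/(2*(6 + 16)) + 272)*(24*(-16)) = ((½)/22 + 272)*(-384) = ((½)*(1/22) + 272)*(-384) = (1/44 + 272)*(-384) = (11969/44)*(-384) = -1149024/11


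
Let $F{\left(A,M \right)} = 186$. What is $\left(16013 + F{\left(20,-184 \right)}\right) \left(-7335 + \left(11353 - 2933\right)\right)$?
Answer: $17575915$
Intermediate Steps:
$\left(16013 + F{\left(20,-184 \right)}\right) \left(-7335 + \left(11353 - 2933\right)\right) = \left(16013 + 186\right) \left(-7335 + \left(11353 - 2933\right)\right) = 16199 \left(-7335 + 8420\right) = 16199 \cdot 1085 = 17575915$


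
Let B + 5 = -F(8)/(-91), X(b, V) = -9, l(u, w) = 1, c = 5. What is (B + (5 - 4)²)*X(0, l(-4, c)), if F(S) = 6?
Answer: 3222/91 ≈ 35.407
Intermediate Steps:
B = -449/91 (B = -5 - 1*6/(-91) = -5 - 6*(-1/91) = -5 + 6/91 = -449/91 ≈ -4.9341)
(B + (5 - 4)²)*X(0, l(-4, c)) = (-449/91 + (5 - 4)²)*(-9) = (-449/91 + 1²)*(-9) = (-449/91 + 1)*(-9) = -358/91*(-9) = 3222/91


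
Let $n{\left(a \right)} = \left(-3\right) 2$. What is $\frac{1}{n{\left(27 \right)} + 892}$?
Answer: $\frac{1}{886} \approx 0.0011287$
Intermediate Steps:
$n{\left(a \right)} = -6$
$\frac{1}{n{\left(27 \right)} + 892} = \frac{1}{-6 + 892} = \frac{1}{886}$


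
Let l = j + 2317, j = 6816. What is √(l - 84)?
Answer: √9049 ≈ 95.126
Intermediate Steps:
l = 9133 (l = 6816 + 2317 = 9133)
√(l - 84) = √(9133 - 84) = √9049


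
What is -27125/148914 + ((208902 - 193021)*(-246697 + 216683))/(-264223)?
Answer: 70973038616401/39346503822 ≈ 1803.8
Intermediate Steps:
-27125/148914 + ((208902 - 193021)*(-246697 + 216683))/(-264223) = -27125*1/148914 + (15881*(-30014))*(-1/264223) = -27125/148914 - 476652334*(-1/264223) = -27125/148914 + 476652334/264223 = 70973038616401/39346503822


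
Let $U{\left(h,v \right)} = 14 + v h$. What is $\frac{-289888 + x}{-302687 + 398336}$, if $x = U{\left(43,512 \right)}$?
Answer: $- \frac{89286}{31883} \approx -2.8004$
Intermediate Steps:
$U{\left(h,v \right)} = 14 + h v$
$x = 22030$ ($x = 14 + 43 \cdot 512 = 14 + 22016 = 22030$)
$\frac{-289888 + x}{-302687 + 398336} = \frac{-289888 + 22030}{-302687 + 398336} = - \frac{267858}{95649} = \left(-267858\right) \frac{1}{95649} = - \frac{89286}{31883}$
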